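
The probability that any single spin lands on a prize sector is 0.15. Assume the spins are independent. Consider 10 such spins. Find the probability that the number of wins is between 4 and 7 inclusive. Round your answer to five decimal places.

0.04996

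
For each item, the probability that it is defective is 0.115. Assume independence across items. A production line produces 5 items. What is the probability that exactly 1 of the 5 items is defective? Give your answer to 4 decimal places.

X ~ Binomial(n=5, p=0.115).
P(X=1) = C(5,1) · p^1 · (1−p)^4
= 5 · 0.115 · 0.61344 = 0.352729

0.3527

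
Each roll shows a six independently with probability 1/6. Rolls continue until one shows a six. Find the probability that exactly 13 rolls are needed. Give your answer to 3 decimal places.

0.019

Geometric (trials to first success), p = 0.166667.
P(Y = 13) = (1−p)^12 · p = 0.11216 · 0.166667 = 0.01869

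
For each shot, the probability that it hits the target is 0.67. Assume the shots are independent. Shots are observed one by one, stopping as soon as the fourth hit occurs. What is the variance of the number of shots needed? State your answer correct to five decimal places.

Y = total shots until the fourth success; negative binomial with r=4, p=0.67.
Var(Y) = r(1−p)/p² = 4·0.33 / 0.67² = 2.9405213

2.94052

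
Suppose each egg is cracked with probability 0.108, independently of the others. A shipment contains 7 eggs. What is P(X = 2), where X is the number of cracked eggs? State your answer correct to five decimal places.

X ~ Binomial(n=7, p=0.108).
P(X=2) = C(7,2) · p^2 · (1−p)^5
= 21 · 0.011664 · 0.56471 = 0.1383219

0.13832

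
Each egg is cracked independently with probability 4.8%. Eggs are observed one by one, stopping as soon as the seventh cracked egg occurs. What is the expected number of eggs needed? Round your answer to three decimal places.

Y = total eggs until the seventh success; negative binomial with r=7, p=0.048.
E[Y] = r / p = 7 / 0.048 = 145.83333

145.833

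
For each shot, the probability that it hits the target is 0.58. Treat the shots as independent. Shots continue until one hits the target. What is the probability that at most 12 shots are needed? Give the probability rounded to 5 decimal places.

0.99997

Y = number of shots to the first success; geometric, p = 0.58.
P(Y ≤ 12) = 1 − (1−p)^12 = 1 − 0.0000301 = 0.9999699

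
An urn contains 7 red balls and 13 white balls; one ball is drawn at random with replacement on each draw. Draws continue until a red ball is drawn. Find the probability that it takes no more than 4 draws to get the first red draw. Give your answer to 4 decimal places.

Y = number of draws to the first success; geometric, p = 0.35.
P(Y ≤ 4) = 1 − (1−p)^4 = 1 − 0.178506 = 0.821494

0.8215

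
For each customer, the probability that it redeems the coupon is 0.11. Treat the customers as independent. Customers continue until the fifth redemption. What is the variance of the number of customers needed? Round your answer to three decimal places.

367.769

Y = total customers until the fifth success; negative binomial with r=5, p=0.11.
Var(Y) = r(1−p)/p² = 5·0.89 / 0.11² = 367.76860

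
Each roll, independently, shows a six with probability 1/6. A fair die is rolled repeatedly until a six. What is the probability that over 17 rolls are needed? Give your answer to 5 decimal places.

Y = number of rolls to the first success; geometric, p = 0.166667.
P(Y > 17) = P(first 17 all fail) = (1−p)^17 = 0.0450732

0.04507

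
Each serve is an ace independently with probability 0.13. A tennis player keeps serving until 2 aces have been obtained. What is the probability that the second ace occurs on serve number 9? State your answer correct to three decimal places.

0.051

Y = trial on which the second success occurs; negative binomial, r=2, p=0.13.
P(Y=9) = C(8,1) · p^2 · (1−p)^7
= 8 · 0.0169 · 0.37725 = 0.05100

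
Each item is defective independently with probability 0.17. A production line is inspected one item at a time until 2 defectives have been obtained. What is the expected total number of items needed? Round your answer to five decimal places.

11.76471

Y = total items until the second success; negative binomial with r=2, p=0.17.
E[Y] = r / p = 2 / 0.17 = 11.7647059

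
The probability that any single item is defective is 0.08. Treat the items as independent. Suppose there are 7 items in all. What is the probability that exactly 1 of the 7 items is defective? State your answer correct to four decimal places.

0.3396

X ~ Binomial(n=7, p=0.08).
P(X=1) = C(7,1) · p^1 · (1−p)^6
= 7 · 0.08 · 0.60636 = 0.339559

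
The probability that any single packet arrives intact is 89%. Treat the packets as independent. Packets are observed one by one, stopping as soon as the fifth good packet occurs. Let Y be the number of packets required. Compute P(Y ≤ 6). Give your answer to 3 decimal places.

0.866

Finishing within 6 packets ⇔ at least 5 successes in the first 6. With X ~ Binomial(6, 0.89), P(Y ≤ 6) = 1 − P(X ≤ 4).
  k=0: C(6,0)·0.89^0·0.11^6 = 0.00000
  k=1: C(6,1)·0.89^1·0.11^5 = 0.00009
  k=2: C(6,2)·0.89^2·0.11^4 = 0.00174
  k=3: C(6,3)·0.89^3·0.11^3 = 0.01877
  k=4: C(6,4)·0.89^4·0.11^2 = 0.11388
1 − 0.13447 = 0.86553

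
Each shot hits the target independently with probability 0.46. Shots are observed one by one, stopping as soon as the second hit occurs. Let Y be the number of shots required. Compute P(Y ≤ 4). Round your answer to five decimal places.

0.62524

Finishing within 4 shots ⇔ at least 2 successes in the first 4. With X ~ Binomial(4, 0.46), P(Y ≤ 4) = 1 − P(X ≤ 1).
  k=0: C(4,0)·0.46^0·0.54^4 = 0.0850306
  k=1: C(4,1)·0.46^1·0.54^3 = 0.2897338
1 − 0.3747643 = 0.6252357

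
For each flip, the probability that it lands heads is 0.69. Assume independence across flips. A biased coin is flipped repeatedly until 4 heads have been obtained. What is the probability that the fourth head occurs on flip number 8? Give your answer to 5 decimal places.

Y = trial on which the fourth success occurs; negative binomial, r=4, p=0.69.
P(Y=8) = C(7,3) · p^4 · (1−p)^4
= 35 · 0.22667 · 0.0092352 = 0.0732675

0.07327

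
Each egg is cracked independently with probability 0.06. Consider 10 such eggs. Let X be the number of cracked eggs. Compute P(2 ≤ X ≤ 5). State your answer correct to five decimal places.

0.11758

X ~ Binomial(10, 0.06); P(2 ≤ X ≤ 5) = Σ C(10,k) p^k (1−p)^(10−k) over k:
  k=2: C(10,2)·0.06^2·0.94^8 = 0.0987502
  k=3: C(10,3)·0.06^3·0.94^7 = 0.0168085
  k=4: C(10,4)·0.06^4·0.94^6 = 0.0018775
  k=5: C(10,5)·0.06^5·0.94^5 = 0.0001438
Total = 0.1175801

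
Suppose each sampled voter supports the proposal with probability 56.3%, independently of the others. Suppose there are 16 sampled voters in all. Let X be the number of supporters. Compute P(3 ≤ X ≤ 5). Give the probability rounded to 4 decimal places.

0.0384

X ~ Binomial(16, 0.563); P(3 ≤ X ≤ 5) = Σ C(16,k) p^k (1−p)^(16−k) over k:
  k=3: C(16,3)·0.563^3·0.437^13 = 0.002118
  k=4: C(16,4)·0.563^4·0.437^12 = 0.008869
  k=5: C(16,5)·0.563^5·0.437^11 = 0.027423
Total = 0.038411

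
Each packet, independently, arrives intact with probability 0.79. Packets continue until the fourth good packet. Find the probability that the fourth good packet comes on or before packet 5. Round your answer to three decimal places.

Finishing within 5 packets ⇔ at least 4 successes in the first 5. With X ~ Binomial(5, 0.79), P(Y ≤ 5) = 1 − P(X ≤ 3).
  k=0: C(5,0)·0.79^0·0.21^5 = 0.00041
  k=1: C(5,1)·0.79^1·0.21^4 = 0.00768
  k=2: C(5,2)·0.79^2·0.21^3 = 0.05780
  k=3: C(5,3)·0.79^3·0.21^2 = 0.21743
1 − 0.28332 = 0.71668

0.717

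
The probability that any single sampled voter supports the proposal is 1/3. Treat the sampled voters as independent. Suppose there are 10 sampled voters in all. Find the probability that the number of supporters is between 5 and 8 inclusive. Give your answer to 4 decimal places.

0.2128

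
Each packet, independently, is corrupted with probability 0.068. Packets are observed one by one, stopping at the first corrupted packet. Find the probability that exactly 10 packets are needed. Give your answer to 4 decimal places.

0.0361

Geometric (trials to first success), p = 0.068.
P(Y = 10) = (1−p)^9 · p = 0.53057 · 0.068 = 0.036079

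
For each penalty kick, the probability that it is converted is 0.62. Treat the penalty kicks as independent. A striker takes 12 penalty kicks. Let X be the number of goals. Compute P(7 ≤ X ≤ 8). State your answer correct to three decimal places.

0.446

X ~ Binomial(12, 0.62); P(7 ≤ X ≤ 8) = Σ C(12,k) p^k (1−p)^(12−k) over k:
  k=7: C(12,7)·0.62^7·0.38^5 = 0.22100
  k=8: C(12,8)·0.62^8·0.38^4 = 0.22536
Total = 0.44635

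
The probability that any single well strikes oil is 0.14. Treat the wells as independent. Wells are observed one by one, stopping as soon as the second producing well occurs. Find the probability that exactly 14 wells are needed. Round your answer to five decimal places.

0.04170

Y = trial on which the second success occurs; negative binomial, r=2, p=0.14.
P(Y=14) = C(13,1) · p^2 · (1−p)^12
= 13 · 0.0196 · 0.16367 = 0.0417043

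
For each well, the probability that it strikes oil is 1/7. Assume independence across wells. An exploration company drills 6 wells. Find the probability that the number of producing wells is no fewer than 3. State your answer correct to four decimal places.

X ~ Binomial(6, 0.142857); P(X ≥ 3) = Σ C(6,k) p^k (1−p)^(6−k) over k:
  k=3: C(6,3)·0.142857^3·0.857143^3 = 0.036719
  k=4: C(6,4)·0.142857^4·0.857143^2 = 0.004590
  k=5: C(6,5)·0.142857^5·0.857143^1 = 0.000306
  k=6: C(6,6)·0.142857^6·0.857143^0 = 0.000008
Total = 0.041624

0.0416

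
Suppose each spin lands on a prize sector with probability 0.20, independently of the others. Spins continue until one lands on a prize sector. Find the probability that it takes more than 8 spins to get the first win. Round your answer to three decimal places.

0.168

Y = number of spins to the first success; geometric, p = 0.20.
P(Y > 8) = P(first 8 all fail) = (1−p)^8 = 0.16777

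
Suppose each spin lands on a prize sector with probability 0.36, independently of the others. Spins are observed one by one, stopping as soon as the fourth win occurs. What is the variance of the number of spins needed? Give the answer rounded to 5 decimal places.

19.75309

Y = total spins until the fourth success; negative binomial with r=4, p=0.36.
Var(Y) = r(1−p)/p² = 4·0.64 / 0.36² = 19.7530864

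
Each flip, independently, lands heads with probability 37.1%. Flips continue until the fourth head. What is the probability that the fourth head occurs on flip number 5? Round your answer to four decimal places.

0.0477

Y = trial on which the fourth success occurs; negative binomial, r=4, p=0.371.
P(Y=5) = C(4,3) · p^4 · (1−p)^1
= 4 · 0.018945 · 0.629 = 0.047666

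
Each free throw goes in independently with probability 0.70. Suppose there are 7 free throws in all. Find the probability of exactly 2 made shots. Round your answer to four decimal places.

X ~ Binomial(n=7, p=0.70).
P(X=2) = C(7,2) · p^2 · (1−p)^5
= 21 · 0.49 · 0.00243 = 0.025005

0.0250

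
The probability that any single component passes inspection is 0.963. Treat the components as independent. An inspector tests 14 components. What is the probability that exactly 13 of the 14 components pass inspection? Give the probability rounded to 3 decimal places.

0.317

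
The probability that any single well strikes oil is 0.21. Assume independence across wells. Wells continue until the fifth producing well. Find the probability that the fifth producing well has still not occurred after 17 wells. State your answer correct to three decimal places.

0.723

Needing more than 17 wells ⇔ fewer than 5 successes in the first 17. With X ~ Binomial(17, 0.21), P(Y > 17) = P(X ≤ 4).
  k=0: C(17,0)·0.21^0·0.79^17 = 0.01818
  k=1: C(17,1)·0.21^1·0.79^16 = 0.08217
  k=2: C(17,2)·0.21^2·0.79^15 = 0.17474
  k=3: C(17,3)·0.21^3·0.79^14 = 0.23224
  k=4: C(17,4)·0.21^4·0.79^13 = 0.21608
P(X ≤ 4) = 0.72341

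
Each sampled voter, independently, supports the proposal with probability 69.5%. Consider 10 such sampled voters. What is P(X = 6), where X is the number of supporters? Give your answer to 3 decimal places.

X ~ Binomial(n=10, p=0.695).
P(X=6) = C(10,6) · p^6 · (1−p)^4
= 210 · 0.1127 · 0.0086537 = 0.20480

0.205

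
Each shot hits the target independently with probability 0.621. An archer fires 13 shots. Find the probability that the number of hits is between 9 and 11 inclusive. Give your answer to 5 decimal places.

0.39477

X ~ Binomial(13, 0.621); P(9 ≤ X ≤ 11) = Σ C(13,k) p^k (1−p)^(13−k) over k:
  k=9: C(13,9)·0.621^9·0.379^4 = 0.2026223
  k=10: C(13,10)·0.621^10·0.379^3 = 0.1328005
  k=11: C(13,11)·0.621^11·0.379^2 = 0.0593445
Total = 0.3947673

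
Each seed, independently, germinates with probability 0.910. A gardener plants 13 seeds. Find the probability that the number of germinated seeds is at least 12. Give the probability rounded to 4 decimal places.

X ~ Binomial(13, 0.91); P(X ≥ 12) = Σ C(13,k) p^k (1−p)^(13−k) over k:
  k=12: C(13,12)·0.91^12·0.09^1 = 0.377296
  k=13: C(13,13)·0.91^13·0.09^0 = 0.293453
Total = 0.670749

0.6707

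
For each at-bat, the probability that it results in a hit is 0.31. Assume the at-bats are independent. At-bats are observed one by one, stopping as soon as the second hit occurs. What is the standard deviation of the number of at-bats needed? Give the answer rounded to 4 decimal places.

3.7895

Y = total at-bats until the second success; negative binomial with r=2, p=0.31.
SD(Y) = √[r(1−p)/p²] = √(14.360042) = 3.789465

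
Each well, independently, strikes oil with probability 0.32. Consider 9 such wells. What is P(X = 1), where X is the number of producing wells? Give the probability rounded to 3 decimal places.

0.132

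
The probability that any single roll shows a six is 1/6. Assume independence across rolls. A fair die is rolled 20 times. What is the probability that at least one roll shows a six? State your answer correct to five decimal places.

0.97392

P(at least one) = 1 − P(none) = 1 − (1 − 0.166667)^20
= 1 − 0.0260841 = 0.9739159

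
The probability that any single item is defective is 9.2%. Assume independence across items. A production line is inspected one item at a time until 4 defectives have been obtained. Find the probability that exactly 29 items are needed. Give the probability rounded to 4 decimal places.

0.0210

Y = trial on which the fourth success occurs; negative binomial, r=4, p=0.092.
P(Y=29) = C(28,3) · p^4 · (1−p)^25
= 3276 · 7.1639e-05 · 0.089567 = 0.021020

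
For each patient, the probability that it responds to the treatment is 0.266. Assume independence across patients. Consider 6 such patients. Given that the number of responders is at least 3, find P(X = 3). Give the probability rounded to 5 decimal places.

X ~ Binomial(6, 0.266). Want P(X=3 | X≥3) = P(X=3) / P(X≥3).
P(X=3) = C(6,3)·0.266^3·0.734^3 = 0.1488549
P(X≥3) = 1 − 0.1563783 − 0.3400268 − 0.3080625 = 0.1955325
Ratio = 0.1488549 / 0.1955325 = 0.7612796

0.76128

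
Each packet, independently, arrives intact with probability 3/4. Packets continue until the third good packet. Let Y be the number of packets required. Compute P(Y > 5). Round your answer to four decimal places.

0.1035

Needing more than 5 packets ⇔ fewer than 3 successes in the first 5. With X ~ Binomial(5, 0.75), P(Y > 5) = P(X ≤ 2).
  k=0: C(5,0)·0.75^0·0.25^5 = 0.000977
  k=1: C(5,1)·0.75^1·0.25^4 = 0.014648
  k=2: C(5,2)·0.75^2·0.25^3 = 0.087891
P(X ≤ 2) = 0.103516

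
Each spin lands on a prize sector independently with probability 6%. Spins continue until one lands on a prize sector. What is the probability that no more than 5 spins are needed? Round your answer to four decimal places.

0.2661

Y = number of spins to the first success; geometric, p = 0.06.
P(Y ≤ 5) = 1 − (1−p)^5 = 1 − 0.733904 = 0.266096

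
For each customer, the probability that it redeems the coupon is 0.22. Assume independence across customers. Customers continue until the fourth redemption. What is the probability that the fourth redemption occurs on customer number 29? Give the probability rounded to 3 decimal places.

0.015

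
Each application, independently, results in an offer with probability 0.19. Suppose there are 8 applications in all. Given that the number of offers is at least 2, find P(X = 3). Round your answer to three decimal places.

X ~ Binomial(8, 0.19). Want P(X=3 | X≥2) = P(X=3) / P(X≥2).
P(X=3) = C(8,3)·0.19^3·0.81^5 = 0.13393
P(X≥2) = 1 − 0.18530 − 0.34773 = 0.46697
Ratio = 0.13393 / 0.46697 = 0.28680

0.287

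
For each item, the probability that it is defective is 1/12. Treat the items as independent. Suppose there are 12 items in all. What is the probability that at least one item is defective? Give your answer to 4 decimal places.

0.6480

P(at least one) = 1 − P(none) = 1 − (1 − 0.083333)^12
= 1 − 0.351996 = 0.648004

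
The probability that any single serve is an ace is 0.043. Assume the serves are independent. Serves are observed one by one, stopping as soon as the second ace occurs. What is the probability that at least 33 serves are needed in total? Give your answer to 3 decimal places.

Needing more than 32 serves ⇔ fewer than 2 successes in the first 32. With X ~ Binomial(32, 0.043), P(Y > 32) = P(X ≤ 1).
  k=0: C(32,0)·0.043^0·0.957^32 = 0.24501
  k=1: C(32,1)·0.043^1·0.957^31 = 0.35228
P(X ≤ 1) = 0.59729

0.597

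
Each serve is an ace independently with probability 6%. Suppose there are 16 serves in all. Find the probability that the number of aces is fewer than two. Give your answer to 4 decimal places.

0.7511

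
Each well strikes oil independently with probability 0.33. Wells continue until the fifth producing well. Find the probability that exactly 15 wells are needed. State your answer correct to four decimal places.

Y = trial on which the fifth success occurs; negative binomial, r=5, p=0.33.
P(Y=15) = C(14,4) · p^5 · (1−p)^10
= 1001 · 0.0039135 · 0.018228 = 0.071409

0.0714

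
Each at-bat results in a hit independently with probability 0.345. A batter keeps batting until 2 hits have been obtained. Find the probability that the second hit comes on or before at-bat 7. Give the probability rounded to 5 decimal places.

Finishing within 7 at-bats ⇔ at least 2 successes in the first 7. With X ~ Binomial(7, 0.345), P(Y ≤ 7) = 1 − P(X ≤ 1).
  k=0: C(7,0)·0.345^0·0.655^7 = 0.0517236
  k=1: C(7,1)·0.345^1·0.655^6 = 0.1907063
1 − 0.2424299 = 0.7575701

0.75757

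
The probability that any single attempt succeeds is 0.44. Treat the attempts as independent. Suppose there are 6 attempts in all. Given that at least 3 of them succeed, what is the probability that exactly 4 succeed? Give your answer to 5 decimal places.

X ~ Binomial(6, 0.44). Want P(X=4 | X≥3) = P(X=4) / P(X≥3).
P(X=4) = C(6,4)·0.44^4·0.56^2 = 0.1763104
P(X≥3) = 1 − 0.0308410 − 0.1453932 − 0.2855938 = 0.5381721
Ratio = 0.1763104 / 0.5381721 = 0.3276098

0.32761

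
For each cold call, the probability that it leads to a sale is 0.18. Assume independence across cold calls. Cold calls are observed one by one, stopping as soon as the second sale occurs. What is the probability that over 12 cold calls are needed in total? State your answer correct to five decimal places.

Needing more than 12 cold calls ⇔ fewer than 2 successes in the first 12. With X ~ Binomial(12, 0.18), P(Y > 12) = P(X ≤ 1).
  k=0: C(12,0)·0.18^0·0.82^12 = 0.0924201
  k=1: C(12,1)·0.18^1·0.82^11 = 0.2434480
P(X ≤ 1) = 0.3358680

0.33587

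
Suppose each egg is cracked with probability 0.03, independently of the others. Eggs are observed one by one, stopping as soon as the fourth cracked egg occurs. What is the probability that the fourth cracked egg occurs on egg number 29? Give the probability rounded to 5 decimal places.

0.00124

Y = trial on which the fourth success occurs; negative binomial, r=4, p=0.03.
P(Y=29) = C(28,3) · p^4 · (1−p)^25
= 3276 · 8.1e-07 · 0.46697 = 0.0012391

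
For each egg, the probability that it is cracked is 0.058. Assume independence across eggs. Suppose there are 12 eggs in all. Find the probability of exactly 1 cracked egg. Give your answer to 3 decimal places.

X ~ Binomial(n=12, p=0.058).
P(X=1) = C(12,1) · p^1 · (1−p)^11
= 12 · 0.058 · 0.51827 = 0.36072

0.361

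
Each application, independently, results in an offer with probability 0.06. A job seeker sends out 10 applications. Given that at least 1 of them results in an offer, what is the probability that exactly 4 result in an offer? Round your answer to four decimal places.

0.0041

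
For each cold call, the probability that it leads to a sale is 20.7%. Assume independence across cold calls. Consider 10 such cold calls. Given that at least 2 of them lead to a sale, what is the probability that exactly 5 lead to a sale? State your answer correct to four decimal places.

0.0466

X ~ Binomial(10, 0.207). Want P(X=5 | X≥2) = P(X=5) / P(X≥2).
P(X=5) = C(10,5)·0.207^5·0.793^5 = 0.030034
P(X≥2) = 1 − 0.098340 − 0.256702 = 0.644958
Ratio = 0.030034 / 0.644958 = 0.046568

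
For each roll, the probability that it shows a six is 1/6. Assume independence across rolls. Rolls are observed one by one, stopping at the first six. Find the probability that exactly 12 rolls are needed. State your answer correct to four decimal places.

0.0224

Geometric (trials to first success), p = 0.166667.
P(Y = 12) = (1−p)^11 · p = 0.13459 · 0.166667 = 0.022431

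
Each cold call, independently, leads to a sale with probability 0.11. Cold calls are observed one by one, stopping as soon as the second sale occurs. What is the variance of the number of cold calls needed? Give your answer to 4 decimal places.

Y = total cold calls until the second success; negative binomial with r=2, p=0.11.
Var(Y) = r(1−p)/p² = 2·0.89 / 0.11² = 147.107438

147.1074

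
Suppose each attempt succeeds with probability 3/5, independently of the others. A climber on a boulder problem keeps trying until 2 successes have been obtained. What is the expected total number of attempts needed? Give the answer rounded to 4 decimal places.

Y = total attempts until the second success; negative binomial with r=2, p=0.60.
E[Y] = r / p = 2 / 0.60 = 3.333333

3.3333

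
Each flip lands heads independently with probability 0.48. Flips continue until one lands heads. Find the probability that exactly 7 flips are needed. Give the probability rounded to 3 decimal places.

0.009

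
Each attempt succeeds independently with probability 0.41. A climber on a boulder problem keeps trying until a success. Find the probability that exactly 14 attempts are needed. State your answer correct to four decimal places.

Geometric (trials to first success), p = 0.41.
P(Y = 14) = (1−p)^13 · p = 0.0010497 · 0.41 = 0.000430

0.0004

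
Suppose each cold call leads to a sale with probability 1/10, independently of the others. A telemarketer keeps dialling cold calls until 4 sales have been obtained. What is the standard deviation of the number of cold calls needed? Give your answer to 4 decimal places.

18.9737

Y = total cold calls until the fourth success; negative binomial with r=4, p=0.10.
SD(Y) = √[r(1−p)/p²] = √(360.000000) = 18.973666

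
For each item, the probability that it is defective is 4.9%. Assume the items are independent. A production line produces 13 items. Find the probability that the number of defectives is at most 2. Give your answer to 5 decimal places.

0.97676

X ~ Binomial(13, 0.049); P(X ≤ 2) = Σ C(13,k) p^k (1−p)^(13−k) over k:
  k=0: C(13,0)·0.049^0·0.951^13 = 0.5204113
  k=1: C(13,1)·0.049^1·0.951^12 = 0.3485825
  k=2: C(13,2)·0.049^2·0.951^11 = 0.1077637
Total = 0.9767575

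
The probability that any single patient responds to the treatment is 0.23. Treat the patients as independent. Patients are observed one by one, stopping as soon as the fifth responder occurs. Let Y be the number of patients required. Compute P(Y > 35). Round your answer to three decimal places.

0.070

Needing more than 35 patients ⇔ fewer than 5 successes in the first 35. With X ~ Binomial(35, 0.23), P(Y > 35) = P(X ≤ 4).
  k=0: C(35,0)·0.23^0·0.77^35 = 0.00011
  k=1: C(35,1)·0.23^1·0.77^34 = 0.00111
  k=2: C(35,2)·0.23^2·0.77^33 = 0.00565
  k=3: C(35,3)·0.23^3·0.77^32 = 0.01857
  k=4: C(35,4)·0.23^4·0.77^31 = 0.04437
P(X ≤ 4) = 0.06981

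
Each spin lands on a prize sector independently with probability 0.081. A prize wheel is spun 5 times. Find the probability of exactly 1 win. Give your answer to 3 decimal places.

0.289

X ~ Binomial(n=5, p=0.081).
P(X=1) = C(5,1) · p^1 · (1−p)^4
= 5 · 0.081 · 0.71328 = 0.28888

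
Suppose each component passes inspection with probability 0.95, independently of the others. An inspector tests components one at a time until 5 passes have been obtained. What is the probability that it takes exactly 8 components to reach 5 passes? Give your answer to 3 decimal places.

0.003

Y = trial on which the fifth success occurs; negative binomial, r=5, p=0.95.
P(Y=8) = C(7,4) · p^5 · (1−p)^3
= 35 · 0.77378 · 0.000125 = 0.00339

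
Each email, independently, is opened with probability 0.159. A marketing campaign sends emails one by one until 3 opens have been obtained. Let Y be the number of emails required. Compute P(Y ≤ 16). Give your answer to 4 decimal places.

0.4793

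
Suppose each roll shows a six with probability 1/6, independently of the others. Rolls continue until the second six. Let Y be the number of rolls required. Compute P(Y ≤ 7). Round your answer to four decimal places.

Finishing within 7 rolls ⇔ at least 2 successes in the first 7. With X ~ Binomial(7, 0.166667), P(Y ≤ 7) = 1 − P(X ≤ 1).
  k=0: C(7,0)·0.166667^0·0.833333^7 = 0.279082
  k=1: C(7,1)·0.166667^1·0.833333^6 = 0.390714
1 − 0.669796 = 0.330204

0.3302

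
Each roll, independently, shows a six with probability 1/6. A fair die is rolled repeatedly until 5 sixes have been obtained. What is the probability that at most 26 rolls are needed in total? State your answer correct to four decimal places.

0.4416

Finishing within 26 rolls ⇔ at least 5 successes in the first 26. With X ~ Binomial(26, 0.166667), P(Y ≤ 26) = 1 − P(X ≤ 4).
  k=0: C(26,0)·0.166667^0·0.833333^26 = 0.008735
  k=1: C(26,1)·0.166667^1·0.833333^25 = 0.045425
  k=2: C(26,2)·0.166667^2·0.833333^24 = 0.113561
  k=3: C(26,3)·0.166667^3·0.833333^23 = 0.181698
  k=4: C(26,4)·0.166667^4·0.833333^22 = 0.208953
1 − 0.558373 = 0.441627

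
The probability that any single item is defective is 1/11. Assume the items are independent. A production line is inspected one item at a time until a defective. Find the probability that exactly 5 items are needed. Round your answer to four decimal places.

Geometric (trials to first success), p = 0.090909.
P(Y = 5) = (1−p)^4 · p = 0.68301 · 0.090909 = 0.062092

0.0621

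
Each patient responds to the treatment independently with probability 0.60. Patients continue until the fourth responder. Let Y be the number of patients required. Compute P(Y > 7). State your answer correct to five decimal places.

Needing more than 7 patients ⇔ fewer than 4 successes in the first 7. With X ~ Binomial(7, 0.60), P(Y > 7) = P(X ≤ 3).
  k=0: C(7,0)·0.60^0·0.40^7 = 0.0016384
  k=1: C(7,1)·0.60^1·0.40^6 = 0.0172032
  k=2: C(7,2)·0.60^2·0.40^5 = 0.0774144
  k=3: C(7,3)·0.60^3·0.40^4 = 0.1935360
P(X ≤ 3) = 0.2897920

0.28979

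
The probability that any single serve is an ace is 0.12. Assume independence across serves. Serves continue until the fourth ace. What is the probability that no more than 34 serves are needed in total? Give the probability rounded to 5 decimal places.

0.59529

Finishing within 34 serves ⇔ at least 4 successes in the first 34. With X ~ Binomial(34, 0.12), P(Y ≤ 34) = 1 − P(X ≤ 3).
  k=0: C(34,0)·0.12^0·0.88^34 = 0.0129542
  k=1: C(34,1)·0.12^1·0.88^33 = 0.0600604
  k=2: C(34,2)·0.12^2·0.88^32 = 0.1351359
  k=3: C(34,3)·0.12^3·0.88^31 = 0.1965614
1 − 0.4047119 = 0.5952881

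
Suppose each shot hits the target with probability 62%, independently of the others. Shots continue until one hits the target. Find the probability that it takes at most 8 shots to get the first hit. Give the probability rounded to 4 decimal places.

0.9996

Y = number of shots to the first success; geometric, p = 0.62.
P(Y ≤ 8) = 1 − (1−p)^8 = 1 − 0.000435 = 0.999565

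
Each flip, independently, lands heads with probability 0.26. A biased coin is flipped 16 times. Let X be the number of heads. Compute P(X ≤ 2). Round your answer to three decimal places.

0.173

X ~ Binomial(16, 0.26); P(X ≤ 2) = Σ C(16,k) p^k (1−p)^(16−k) over k:
  k=0: C(16,0)·0.26^0·0.74^16 = 0.00809
  k=1: C(16,1)·0.26^1·0.74^15 = 0.04545
  k=2: C(16,2)·0.26^2·0.74^14 = 0.11978
Total = 0.17332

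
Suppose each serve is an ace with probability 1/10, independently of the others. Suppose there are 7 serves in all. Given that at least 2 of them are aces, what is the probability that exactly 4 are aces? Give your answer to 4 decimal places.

0.0170

X ~ Binomial(7, 0.10). Want P(X=4 | X≥2) = P(X=4) / P(X≥2).
P(X=4) = C(7,4)·0.10^4·0.90^3 = 0.002551
P(X≥2) = 1 − 0.478297 − 0.372009 = 0.149694
Ratio = 0.002551 / 0.149694 = 0.017045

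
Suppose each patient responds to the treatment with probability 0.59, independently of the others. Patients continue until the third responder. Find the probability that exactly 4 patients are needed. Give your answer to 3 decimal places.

Y = trial on which the third success occurs; negative binomial, r=3, p=0.59.
P(Y=4) = C(3,2) · p^3 · (1−p)^1
= 3 · 0.20538 · 0.41 = 0.25262

0.253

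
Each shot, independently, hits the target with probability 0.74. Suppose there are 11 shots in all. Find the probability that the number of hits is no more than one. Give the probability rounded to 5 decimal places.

X ~ Binomial(11, 0.74); P(X ≤ 1) = Σ C(11,k) p^k (1−p)^(11−k) over k:
  k=0: C(11,0)·0.74^0·0.26^11 = 0.0000004
  k=1: C(11,1)·0.74^1·0.26^10 = 0.0000115
Total = 0.0000119

0.00001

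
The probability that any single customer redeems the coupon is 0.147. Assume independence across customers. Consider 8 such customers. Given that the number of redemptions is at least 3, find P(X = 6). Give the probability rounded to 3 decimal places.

0.002

X ~ Binomial(8, 0.147). Want P(X=6 | X≥3) = P(X=6) / P(X≥3).
P(X=6) = C(8,6)·0.147^6·0.853^2 = 0.00021
P(X≥3) = 1 − 0.28028 − 0.38641 − 0.23307 = 0.10024
Ratio = 0.00021 / 0.10024 = 0.00205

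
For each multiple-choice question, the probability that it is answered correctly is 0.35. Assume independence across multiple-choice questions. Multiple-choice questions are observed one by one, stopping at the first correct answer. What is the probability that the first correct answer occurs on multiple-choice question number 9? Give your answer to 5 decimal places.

Geometric (trials to first success), p = 0.35.
P(Y = 9) = (1−p)^8 · p = 0.031864 · 0.35 = 0.0111526

0.01115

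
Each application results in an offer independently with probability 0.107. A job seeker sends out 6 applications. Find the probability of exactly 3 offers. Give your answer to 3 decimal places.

0.017

X ~ Binomial(n=6, p=0.107).
P(X=3) = C(6,3) · p^3 · (1−p)^3
= 20 · 0.001225 · 0.71212 = 0.01745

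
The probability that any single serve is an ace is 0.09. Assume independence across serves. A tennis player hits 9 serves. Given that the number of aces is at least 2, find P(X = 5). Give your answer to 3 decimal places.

X ~ Binomial(9, 0.09). Want P(X=5 | X≥2) = P(X=5) / P(X≥2).
P(X=5) = C(9,5)·0.09^5·0.91^4 = 0.00051
P(X≥2) = 1 − 0.42793 − 0.38090 = 0.19117
Ratio = 0.00051 / 0.19117 = 0.00267

0.003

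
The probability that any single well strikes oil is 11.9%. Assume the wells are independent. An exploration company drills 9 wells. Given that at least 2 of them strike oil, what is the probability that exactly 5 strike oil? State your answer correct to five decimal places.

0.00621

X ~ Binomial(9, 0.119). Want P(X=5 | X≥2) = P(X=5) / P(X≥2).
P(X=5) = C(9,5)·0.119^5·0.881^4 = 0.0018114
P(X≥2) = 1 − 0.3197298 − 0.3886841 = 0.2915861
Ratio = 0.0018114 / 0.2915861 = 0.0062122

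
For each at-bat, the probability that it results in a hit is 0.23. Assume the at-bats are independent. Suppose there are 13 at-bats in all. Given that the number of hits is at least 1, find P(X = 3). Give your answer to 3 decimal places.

X ~ Binomial(13, 0.23). Want P(X=3 | X≥1) = P(X=3) / P(X≥1).
P(X=3) = C(13,3)·0.23^3·0.77^10 = 0.25495
P(X≥1) = 1 − 0.03345 = 0.96655
Ratio = 0.25495 / 0.96655 = 0.26377

0.264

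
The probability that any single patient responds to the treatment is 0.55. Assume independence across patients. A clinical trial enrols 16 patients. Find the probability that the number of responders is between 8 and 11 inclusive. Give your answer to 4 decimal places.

0.6588

X ~ Binomial(16, 0.55); P(8 ≤ X ≤ 11) = Σ C(16,k) p^k (1−p)^(16−k) over k:
  k=8: C(16,8)·0.55^8·0.45^8 = 0.181209
  k=9: C(16,9)·0.55^9·0.45^7 = 0.196869
  k=10: C(16,10)·0.55^10·0.45^6 = 0.168433
  k=11: C(16,11)·0.55^11·0.45^5 = 0.112288
Total = 0.658799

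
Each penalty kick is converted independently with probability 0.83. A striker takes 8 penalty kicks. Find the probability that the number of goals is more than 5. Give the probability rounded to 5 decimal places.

X ~ Binomial(8, 0.83); P(X ≥ 6) = Σ C(8,k) p^k (1−p)^(8−k) over k:
  k=6: C(8,6)·0.83^6·0.17^2 = 0.2645602
  k=7: C(8,7)·0.83^7·0.17^1 = 0.3690503
  k=8: C(8,8)·0.83^8·0.17^0 = 0.2252292
Total = 0.8588397

0.85884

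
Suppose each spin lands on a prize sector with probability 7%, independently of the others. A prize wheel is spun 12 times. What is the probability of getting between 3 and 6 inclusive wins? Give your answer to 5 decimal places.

0.04679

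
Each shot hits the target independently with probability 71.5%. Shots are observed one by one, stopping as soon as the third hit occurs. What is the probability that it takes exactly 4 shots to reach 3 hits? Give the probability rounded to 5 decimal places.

Y = trial on which the third success occurs; negative binomial, r=3, p=0.715.
P(Y=4) = C(3,2) · p^3 · (1−p)^1
= 3 · 0.36553 · 0.285 = 0.3125246

0.31252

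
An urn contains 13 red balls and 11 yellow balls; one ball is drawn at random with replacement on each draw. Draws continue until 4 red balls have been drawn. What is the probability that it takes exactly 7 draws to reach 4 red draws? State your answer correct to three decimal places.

Y = trial on which the fourth success occurs; negative binomial, r=4, p=0.541667.
P(Y=7) = C(6,3) · p^4 · (1−p)^3
= 20 · 0.086085 · 0.096282 = 0.16577

0.166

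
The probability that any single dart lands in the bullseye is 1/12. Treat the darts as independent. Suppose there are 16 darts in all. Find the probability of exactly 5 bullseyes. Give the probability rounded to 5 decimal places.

X ~ Binomial(n=16, p=0.083333).
P(X=5) = C(16,5) · p^5 · (1−p)^11
= 4368 · 4.0188e-06 · 0.384 = 0.0067407

0.00674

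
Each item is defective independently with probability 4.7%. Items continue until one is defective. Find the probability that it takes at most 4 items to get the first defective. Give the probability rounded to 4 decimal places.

0.1752

Y = number of items to the first success; geometric, p = 0.047.
P(Y ≤ 4) = 1 − (1−p)^4 = 1 − 0.824844 = 0.175156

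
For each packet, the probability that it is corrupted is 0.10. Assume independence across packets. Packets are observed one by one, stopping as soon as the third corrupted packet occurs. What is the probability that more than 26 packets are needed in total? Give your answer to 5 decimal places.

Needing more than 26 packets ⇔ fewer than 3 successes in the first 26. With X ~ Binomial(26, 0.10), P(Y > 26) = P(X ≤ 2).
  k=0: C(26,0)·0.10^0·0.90^26 = 0.0646108
  k=1: C(26,1)·0.10^1·0.90^25 = 0.1866535
  k=2: C(26,2)·0.10^2·0.90^24 = 0.2592409
P(X ≤ 2) = 0.5105052

0.51051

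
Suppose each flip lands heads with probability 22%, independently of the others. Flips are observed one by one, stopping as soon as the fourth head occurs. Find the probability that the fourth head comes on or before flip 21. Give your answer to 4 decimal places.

0.7102

Finishing within 21 flips ⇔ at least 4 successes in the first 21. With X ~ Binomial(21, 0.22), P(Y ≤ 21) = 1 − P(X ≤ 3).
  k=0: C(21,0)·0.22^0·0.78^21 = 0.005420
  k=1: C(21,1)·0.22^1·0.78^20 = 0.032102
  k=2: C(21,2)·0.22^2·0.78^19 = 0.090545
  k=3: C(21,3)·0.22^3·0.78^18 = 0.161742
1 − 0.289808 = 0.710192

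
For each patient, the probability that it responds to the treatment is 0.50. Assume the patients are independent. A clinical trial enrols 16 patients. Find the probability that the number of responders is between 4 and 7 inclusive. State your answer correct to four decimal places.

0.3912

X ~ Binomial(16, 0.50); P(4 ≤ X ≤ 7) = Σ C(16,k) p^k (1−p)^(16−k) over k:
  k=4: C(16,4)·0.50^4·0.50^12 = 0.027771
  k=5: C(16,5)·0.50^5·0.50^11 = 0.066650
  k=6: C(16,6)·0.50^6·0.50^10 = 0.122192
  k=7: C(16,7)·0.50^7·0.50^9 = 0.174561
Total = 0.391174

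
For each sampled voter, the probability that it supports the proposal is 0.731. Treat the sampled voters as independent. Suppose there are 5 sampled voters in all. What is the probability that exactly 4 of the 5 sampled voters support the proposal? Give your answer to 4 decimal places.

X ~ Binomial(n=5, p=0.731).
P(X=4) = C(5,4) · p^4 · (1−p)^1
= 5 · 0.28554 · 0.269 = 0.384054

0.3841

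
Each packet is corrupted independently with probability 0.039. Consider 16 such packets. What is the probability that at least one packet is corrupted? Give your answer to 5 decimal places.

0.47086

P(at least one) = 1 − P(none) = 1 − (1 − 0.039)^16
= 1 − 0.5291444 = 0.4708556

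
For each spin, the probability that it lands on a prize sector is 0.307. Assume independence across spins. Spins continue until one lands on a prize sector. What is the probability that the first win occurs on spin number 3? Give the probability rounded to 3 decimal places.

Geometric (trials to first success), p = 0.307.
P(Y = 3) = (1−p)^2 · p = 0.48025 · 0.307 = 0.14744

0.147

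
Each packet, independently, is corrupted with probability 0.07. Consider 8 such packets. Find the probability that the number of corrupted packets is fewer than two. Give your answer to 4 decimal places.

0.8965

X ~ Binomial(8, 0.07); P(X ≤ 1) = Σ C(8,k) p^k (1−p)^(8−k) over k:
  k=0: C(8,0)·0.07^0·0.93^8 = 0.559582
  k=1: C(8,1)·0.07^1·0.93^7 = 0.336952
Total = 0.896534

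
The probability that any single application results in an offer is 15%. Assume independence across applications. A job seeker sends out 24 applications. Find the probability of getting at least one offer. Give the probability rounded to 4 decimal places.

P(at least one) = 1 − P(none) = 1 − (1 − 0.15)^24
= 1 − 0.020233 = 0.979767

0.9798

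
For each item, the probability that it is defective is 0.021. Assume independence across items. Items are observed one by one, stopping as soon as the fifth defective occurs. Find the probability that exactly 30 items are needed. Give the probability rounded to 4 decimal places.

0.0001

Y = trial on which the fifth success occurs; negative binomial, r=5, p=0.021.
P(Y=30) = C(29,4) · p^5 · (1−p)^25
= 23751 · 4.0841e-09 · 0.58826 = 0.000057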